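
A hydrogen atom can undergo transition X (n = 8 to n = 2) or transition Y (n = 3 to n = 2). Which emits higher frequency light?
8 → 2

Calculate the energy for each transition:

Transition 8 → 2:
ΔE₁ = |E_2 - E_8| = |-13.6057/2² - (-13.6057/8²)|
ΔE₁ = |-3.40142500000 - (-0.21258906250)| = 3.18883594 eV

Transition 3 → 2:
ΔE₂ = |E_2 - E_3| = |-13.6057/2² - (-13.6057/3²)|
ΔE₂ = |-3.40142500000 - (-1.51174444444)| = 1.88968056 eV

Since 3.18883594 eV > 1.88968056 eV, the transition 8 → 2 emits the more energetic photon.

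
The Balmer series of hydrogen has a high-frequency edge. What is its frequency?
8.22e+14 Hz

The series limit corresponds to the transition from n = ∞ to n = 2.
This is the highest energy (shortest wavelength) transition in the Balmer series.

E_∞ = 0 eV
E_2 = -13.6057 / 2² = -3.40143 eV

Energy at series limit:
ΔE = E_∞ - E_2 = 0 - (-3.40143) = 3.40143 eV
E = 3.40143 eV × (1.602177 × 10⁻¹⁹ J/eV) = 5.4497e-19 J
f = E/h = 5.4497e-19 J / (6.62607 × 10⁻³⁴ J·s) = 8.22e+14 Hz

This energy equals the ionization energy from the n = 2 state of hydrogen.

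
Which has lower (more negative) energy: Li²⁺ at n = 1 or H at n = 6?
Li²⁺ at n = 1 (E = -122.45 eV)

Using E_n = -13.6057 Z² / n² eV:

Li²⁺ (Z = 3) at n = 1:
E = -13.6057 × 3² / 1² = -13.6057 × 9 / 1 = -122.45130 eV

H (Z = 1) at n = 6:
E = -13.6057 × 1² / 6² = -13.6057 × 1 / 36 = -0.37794 eV

Since -122.45130 eV < -0.37794 eV,
Li²⁺ at n = 1 is more tightly bound (requires more energy to ionize).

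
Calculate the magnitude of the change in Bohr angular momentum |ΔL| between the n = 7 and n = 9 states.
2.11e-34 J·s (or 2ℏ)

In the Bohr model, L_n = nℏ where ℏ = 1.0546e-34 J·s.

L_9 = 9ℏ = 9.4914e-34 J·s
L_7 = 7ℏ = 7.3822e-34 J·s

ΔL = L_9 - L_7 = (9 - 7)ℏ = 2ℏ
ΔL = 2 × 1.0546e-34 J·s = 2.11e-34 J·s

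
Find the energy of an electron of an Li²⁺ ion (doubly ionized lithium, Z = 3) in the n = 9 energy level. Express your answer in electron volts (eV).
-1.5117 eV

The energy levels of a hydrogen-like atom are given by:
E_n = -13.6057 Z² / n² eV  (with Z = 3 for Li²⁺)

For n = 9:
E_9 = -13.6057 × 3² / 9²
E_9 = -13.6057 × 9 / 81
E_9 = -1.5117 eV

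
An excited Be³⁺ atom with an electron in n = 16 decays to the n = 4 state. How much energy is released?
12.75534 eV

The energy levels are E_n = -13.6057 Z² eV / n².

Energy at n = 16: E_16 = -13.6057 × 4² / 16² = -0.85035625 eV
Energy at n = 4: E_4 = -13.6057 × 4² / 4² = -13.60570000 eV

For emission (electron falling to lower state), the photon energy is:
E_photon = E_16 - E_4 = |-0.85035625 - (-13.60570000)|
E_photon = 12.75534 eV

This energy is carried away by the emitted photon.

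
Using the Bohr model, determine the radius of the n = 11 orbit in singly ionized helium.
3.2015 nm (or 32.0152 Å)

The Bohr radius formula is:
r_n = n² a₀ / Z

where a₀ = 0.0529177 nm is the Bohr radius.

For He⁺ (Z = 2) at n = 11:
r_11 = 11² × 0.0529177 nm / 2
r_11 = 121 × 0.0529177 nm / 2
r_11 = 6.40304 nm / 2
r_11 = 3.2015 nm

The electron orbits at approximately 3.2015 nm from the nucleus.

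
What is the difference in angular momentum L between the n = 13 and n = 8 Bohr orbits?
5.273e-34 J·s (or 5ℏ)

In the Bohr model, L_n = nℏ where ℏ = 1.05457e-34 J·s.

L_13 = 13ℏ = 1.37094e-33 J·s
L_8 = 8ℏ = 8.43656e-34 J·s

ΔL = L_13 - L_8 = (13 - 8)ℏ = 5ℏ
ΔL = 5 × 1.05457e-34 J·s = 5.273e-34 J·s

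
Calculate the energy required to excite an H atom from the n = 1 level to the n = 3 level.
12.094 eV

The energy levels of a hydrogen-like atom are E_n = -13.6057 eV / n².

Energy at n = 1: E_1 = -13.6057 / 1² = -13.605700 eV
Energy at n = 3: E_3 = -13.6057 / 3² = -1.511744 eV

The excitation energy is the difference:
ΔE = E_3 - E_1
ΔE = -1.511744 - (-13.605700)
ΔE = 12.094 eV

Since this is positive, energy must be absorbed (photon absorption).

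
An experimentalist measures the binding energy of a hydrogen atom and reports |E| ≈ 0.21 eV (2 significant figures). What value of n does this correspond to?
n = 8

The exact energy levels follow E_n = -13.6057 eV / n².

The measured value (-0.21 eV) is reported to only 2 significant figures, so we must test candidate n values and see which one matches to that precision.

Candidate energies:
  n = 6:  E = -13.6057/6² = -0.37794 eV
  n = 7:  E = -13.6057/7² = -0.27767 eV
  n = 8:  E = -13.6057/8² = -0.21259 eV  ← matches
  n = 9:  E = -13.6057/9² = -0.16797 eV
  n = 10:  E = -13.6057/10² = -0.13606 eV

Checking against the measurement of -0.21 eV (2 sig figs), only n = 8 agrees:
E_8 = -0.21259 eV, which rounds to -0.21 eV ✓

Therefore n = 8.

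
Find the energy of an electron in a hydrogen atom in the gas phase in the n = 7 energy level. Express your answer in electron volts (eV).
-0.277667 eV

The energy levels of a hydrogen-like atom are given by:
E_n = -13.6057 eV / n²

For n = 7:
E_7 = -13.6057 eV / 7²
E_7 = -13.6057 eV / 49
E_7 = -0.277667 eV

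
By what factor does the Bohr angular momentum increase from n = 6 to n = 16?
2.67

In the Bohr model, L_n = nℏ, so the ratio is purely the ratio of quantum numbers:

L_16/L_6 = 16ℏ / 6ℏ = 16/6 = 2.67

The angular momentum scales linearly with n.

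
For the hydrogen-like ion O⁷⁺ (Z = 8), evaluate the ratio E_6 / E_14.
5.44

Using E_n = -13.6057 Z² / n² eV with Z = 8:

E_6 = -13.6057 × 8² / 6² = -870.7648 / 36 = -24.18791111 eV
E_14 = -13.6057 × 8² / 14² = -870.7648 / 196 = -4.44267755 eV

The ratio is:
E_6/E_14 = (-24.18791111) / (-4.44267755)
E_6/E_14 = (-870.7648/36) / (-870.7648/196)
E_6/E_14 = 196/36
E_6/E_14 = 5.44
(Note: the Z² factors cancel in the ratio.)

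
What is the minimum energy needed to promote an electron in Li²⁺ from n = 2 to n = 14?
29.9881 eV

The energy levels of a hydrogen-like atom are E_n = -13.6057 Z² eV / n².

Energy at n = 2: E_2 = -13.6057 × 3² / 2² = -30.6128250 eV
Energy at n = 14: E_14 = -13.6057 × 3² / 14² = -0.6247515 eV

The excitation energy is the difference:
ΔE = E_14 - E_2
ΔE = -0.6247515 - (-30.6128250)
ΔE = 29.9881 eV

Since this is positive, energy must be absorbed (photon absorption).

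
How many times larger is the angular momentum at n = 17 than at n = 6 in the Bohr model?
2.83333

In the Bohr model, L_n = nℏ, so the ratio is purely the ratio of quantum numbers:

L_17/L_6 = 17ℏ / 6ℏ = 17/6 = 2.83333

The angular momentum scales linearly with n.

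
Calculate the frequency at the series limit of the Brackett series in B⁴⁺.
5.1404e+15 Hz

The series limit corresponds to the transition from n = ∞ to n = 4.
This is the highest energy (shortest wavelength) transition in the Brackett series.

E_∞ = 0 eV
E_4 = -13.6057 × 5² / 4² = -21.258906 eV

Energy at series limit:
ΔE = E_∞ - E_4 = 0 - (-21.258906) = 21.258906 eV
E = 21.258906 eV × (1.602177 × 10⁻¹⁹ J/eV) = 3.406053e-18 J
f = E/h = 3.406053e-18 J / (6.62607 × 10⁻³⁴ J·s) = 5.1404e+15 Hz

This energy equals the ionization energy from the n = 4 state of B⁴⁺.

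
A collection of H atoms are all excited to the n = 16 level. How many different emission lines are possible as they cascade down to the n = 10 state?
21

The electron can occupy levels n = 10, 11, ..., 16 during de-excitation — that is m = 16 - 10 + 1 = 7 distinct levels.

The number of distinct spectral lines equals the number of ways to choose 2 of these m levels (each pair gives one possible emission transition):

Number of lines = m(m-1)/2 = 7×6/2 = 21

These correspond to all possible transitions between the 7 levels:
16 → 15, 16 → 14, 16 → 13, 16 → 12, 16 → 11, 16 → 10, 15 → 14, 15 → 13...

Each transition produces a photon with a unique energy (and thus wavelength). This count does not depend on Z.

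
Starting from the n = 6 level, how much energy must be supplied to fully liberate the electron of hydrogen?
0.3779 eV

The ionization energy is the energy needed to remove the electron completely (n → ∞).

For hydrogen, E_n = -13.6057 eV / n².

At n = 6: E_6 = -13.6057 / 6² = -0.3779361 eV
At n = ∞: E_∞ = 0 eV

Ionization energy = E_∞ - E_6 = 0 - (-0.3779361) = 0.3779361 eV
Ionization energy ≈ 0.3779 eV

This is also called the binding energy of the electron in state n = 6.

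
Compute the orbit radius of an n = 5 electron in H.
1.32294 nm (or 13.22943 Å)

The Bohr radius formula is:
r_n = n² a₀ / Z

where a₀ = 0.05291772 nm is the Bohr radius.

For H (Z = 1) at n = 5:
r_5 = 5² × 0.05291772 nm / 1
r_5 = 25 × 0.05291772 nm / 1
r_5 = 1.322943 nm / 1
r_5 = 1.32294 nm

The electron orbits at approximately 1.32294 nm from the nucleus.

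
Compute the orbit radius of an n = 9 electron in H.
4.286335 nm (or 42.863354 Å)

The Bohr radius formula is:
r_n = n² a₀ / Z

where a₀ = 0.052917721 nm is the Bohr radius.

For H (Z = 1) at n = 9:
r_9 = 9² × 0.052917721 nm / 1
r_9 = 81 × 0.052917721 nm / 1
r_9 = 4.2863354 nm / 1
r_9 = 4.286335 nm

The electron orbits at approximately 4.286335 nm from the nucleus.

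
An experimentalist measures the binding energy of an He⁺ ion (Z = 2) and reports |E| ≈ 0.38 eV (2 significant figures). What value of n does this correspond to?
n = 12

The exact energy levels follow E_n = -13.6057 Z² / n² eV with Z = 2.

The measured value (-0.38 eV) is reported to only 2 significant figures, so we must test candidate n values and see which one matches to that precision.

Candidate energies:
  n = 10:  E = -13.6057 × 2² / 10² = -0.54423 eV
  n = 11:  E = -13.6057 × 2² / 11² = -0.44978 eV
  n = 12:  E = -13.6057 × 2² / 12² = -0.37794 eV  ← matches
  n = 13:  E = -13.6057 × 2² / 13² = -0.32203 eV
  n = 14:  E = -13.6057 × 2² / 14² = -0.27767 eV

Checking against the measurement of -0.38 eV (2 sig figs), only n = 12 agrees:
E_12 = -0.37794 eV, which rounds to -0.38 eV ✓

Therefore n = 12.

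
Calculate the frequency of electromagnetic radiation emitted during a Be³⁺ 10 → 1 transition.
5.2111e+16 Hz

First, find the transition energy:
E_10 = -13.6057 × 4² / 10² = -2.17691 eV
E_1 = -13.6057 × 4² / 1² = -217.69120 eV
|ΔE| = |E_1 - E_10| = 215.51429 eV

Convert to Joules: E = 215.51429 eV × (1.602177 × 10⁻¹⁹ J/eV) = 3.452920e-17 J

Using E = hf:
f = E/h = 3.452920e-17 J / (6.62607 × 10⁻³⁴ J·s)
f = 5.2111e+16 Hz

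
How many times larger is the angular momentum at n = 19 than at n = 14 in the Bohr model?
1.35714

In the Bohr model, L_n = nℏ, so the ratio is purely the ratio of quantum numbers:

L_19/L_14 = 19ℏ / 14ℏ = 19/14 = 1.35714

The angular momentum scales linearly with n.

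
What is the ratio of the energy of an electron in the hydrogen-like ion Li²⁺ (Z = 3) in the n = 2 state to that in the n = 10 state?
25.00

Using E_n = -13.6057 Z² / n² eV with Z = 3:

E_2 = -13.6057 × 3² / 2² = -122.4513 / 4 = -30.61282500 eV
E_10 = -13.6057 × 3² / 10² = -122.4513 / 100 = -1.22451300 eV

The ratio is:
E_2/E_10 = (-30.61282500) / (-1.22451300)
E_2/E_10 = (-122.4513/4) / (-122.4513/100)
E_2/E_10 = 100/4
E_2/E_10 = 25.00
(Note: the Z² factors cancel in the ratio.)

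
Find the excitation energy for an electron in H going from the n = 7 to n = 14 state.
0.208 eV

The energy levels of a hydrogen-like atom are E_n = -13.6057 eV / n².

Energy at n = 7: E_7 = -13.6057 / 7² = -0.277667 eV
Energy at n = 14: E_14 = -13.6057 / 14² = -0.069417 eV

The excitation energy is the difference:
ΔE = E_14 - E_7
ΔE = -0.069417 - (-0.277667)
ΔE = 0.208 eV

Since this is positive, energy must be absorbed (photon absorption).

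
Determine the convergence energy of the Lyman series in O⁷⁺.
870.764800 eV

The series limit corresponds to the transition from n = ∞ to n = 1.
This is the highest energy (shortest wavelength) transition in the Lyman series.

E_∞ = 0 eV
E_1 = -13.6057 × 8² / 1² = -870.764800 eV

Energy at series limit:
ΔE = E_∞ - E_1 = 0 - (-870.764800) = 870.764800 eV

This energy equals the ionization energy from the n = 1 state of O⁷⁺.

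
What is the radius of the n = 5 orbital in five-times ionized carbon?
0.220491 nm (or 2.204905 Å)

The Bohr radius formula is:
r_n = n² a₀ / Z

where a₀ = 0.052917721 nm is the Bohr radius.

For C⁵⁺ (Z = 6) at n = 5:
r_5 = 5² × 0.052917721 nm / 6
r_5 = 25 × 0.052917721 nm / 6
r_5 = 1.3229430 nm / 6
r_5 = 0.220491 nm

The electron orbits at approximately 0.220491 nm from the nucleus.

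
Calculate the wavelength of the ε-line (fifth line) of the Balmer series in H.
396.907 nm

The lines of a series are numbered from the longest wavelength (smallest ΔE) outward; the fifth line is the transition from n = n_f + 5 to n_f.
The Balmer series has all transitions ending at n_f = 2.

For H, the fifth line (ε-line) is the jump from n = 7 to n = 2:
E_7 = -13.6057 / 7² = -0.2776673 eV
E_2 = -13.6057 / 2² = -3.4014250 eV
ΔE = E_7 - E_2 = 3.1237577 eV

λ = hc/E = 1239.84 eV·nm / 3.1237577 eV
λ = 396.907 nm

This is the ε-line of the Balmer series in H.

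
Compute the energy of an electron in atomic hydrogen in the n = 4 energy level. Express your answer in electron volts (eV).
-0.8504 eV

The energy levels of a hydrogen-like atom are given by:
E_n = -13.6057 eV / n²

For n = 4:
E_4 = -13.6057 eV / 4²
E_4 = -13.6057 eV / 16
E_4 = -0.8504 eV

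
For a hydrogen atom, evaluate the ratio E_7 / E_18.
6.6122

Using E_n = -13.6057 Z² / n² eV with Z = 1:

E_7 = -13.6057 / 7² = -13.6057 / 49 = -0.2776673469 eV
E_18 = -13.6057 / 18² = -13.6057 / 324 = -0.0419929012 eV

The ratio is:
E_7/E_18 = (-0.2776673469) / (-0.0419929012)
E_7/E_18 = (-13.6057/49) / (-13.6057/324)
E_7/E_18 = 324/49
E_7/E_18 = 6.6122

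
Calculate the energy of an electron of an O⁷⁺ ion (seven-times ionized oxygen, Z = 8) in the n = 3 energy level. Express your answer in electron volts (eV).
-96.75 eV

The energy levels of a hydrogen-like atom are given by:
E_n = -13.6057 Z² / n² eV  (with Z = 8 for O⁷⁺)

For n = 3:
E_3 = -13.6057 × 8² / 3²
E_3 = -13.6057 × 64 / 9
E_3 = -96.75 eV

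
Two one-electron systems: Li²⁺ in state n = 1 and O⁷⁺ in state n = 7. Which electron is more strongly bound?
Li²⁺ at n = 1 (E = -122.4513 eV)

Using E_n = -13.6057 Z² / n² eV:

Li²⁺ (Z = 3) at n = 1:
E = -13.6057 × 3² / 1² = -13.6057 × 9 / 1 = -122.4513000 eV

O⁷⁺ (Z = 8) at n = 7:
E = -13.6057 × 8² / 7² = -13.6057 × 64 / 49 = -17.7707102 eV

Since -122.4513000 eV < -17.7707102 eV,
Li²⁺ at n = 1 is more tightly bound (requires more energy to ionize).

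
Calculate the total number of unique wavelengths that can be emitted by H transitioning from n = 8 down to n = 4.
10

The electron can occupy levels n = 4, 5, ..., 8 during de-excitation — that is m = 8 - 4 + 1 = 5 distinct levels.

The number of distinct spectral lines equals the number of ways to choose 2 of these m levels (each pair gives one possible emission transition):

Number of lines = m(m-1)/2 = 5×4/2 = 10

These correspond to all possible transitions between the 5 levels:
8 → 7, 8 → 6, 8 → 5, 8 → 4, 7 → 6, 7 → 5, 7 → 4, 6 → 5...

Each transition produces a photon with a unique energy (and thus wavelength). This count does not depend on Z.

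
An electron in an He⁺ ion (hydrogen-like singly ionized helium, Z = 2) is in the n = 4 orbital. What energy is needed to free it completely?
3.40 eV

The ionization energy is the energy needed to remove the electron completely (n → ∞).

For a hydrogen-like ion with Z = 2, E_n = -13.6057 Z² / n² eV.

At n = 4: E_4 = -13.6057 × 2² / 4² = -3.40143 eV
At n = ∞: E_∞ = 0 eV

Ionization energy = E_∞ - E_4 = 0 - (-3.40143) = 3.40143 eV
Ionization energy ≈ 3.40 eV

This is also called the binding energy of the electron in state n = 4.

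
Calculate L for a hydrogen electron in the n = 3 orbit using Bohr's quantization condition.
3.164e-34 J·s (or 3ℏ)

In the Bohr model, angular momentum is quantized:
L = nℏ

where ℏ = h/(2π) = 1.05457e-34 J·s

For n = 3:
L = 3 × 1.05457e-34 J·s
L = 3.164e-34 J·s

This can also be written as L = 3ℏ.
The angular momentum is an integer multiple of the reduced Planck constant.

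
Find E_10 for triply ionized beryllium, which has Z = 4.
-2.18 eV

For hydrogen-like ions, the energy levels scale with Z²:
E_n = -13.6057 Z² / n² eV

For Be³⁺ (Z = 4) at n = 10:
E_10 = -13.6057 × 4² / 10²
E_10 = -13.6057 × 16 / 100
E_10 = -217.6912 / 100
E_10 = -2.18 eV

The energy is 16 times more negative than hydrogen at the same n due to the stronger nuclear charge.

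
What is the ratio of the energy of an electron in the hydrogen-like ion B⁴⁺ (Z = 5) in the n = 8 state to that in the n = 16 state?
4.0000

Using E_n = -13.6057 Z² / n² eV with Z = 5:

E_8 = -13.6057 × 5² / 8² = -340.1425 / 64 = -5.3147265625 eV
E_16 = -13.6057 × 5² / 16² = -340.1425 / 256 = -1.3286816406 eV

The ratio is:
E_8/E_16 = (-5.3147265625) / (-1.3286816406)
E_8/E_16 = (-340.1425/64) / (-340.1425/256)
E_8/E_16 = 256/64
E_8/E_16 = 4.0000
(Note: the Z² factors cancel in the ratio.)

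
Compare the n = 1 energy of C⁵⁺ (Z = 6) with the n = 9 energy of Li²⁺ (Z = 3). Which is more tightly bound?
C⁵⁺ at n = 1 (E = -489.805200 eV)

Using E_n = -13.6057 Z² / n² eV:

C⁵⁺ (Z = 6) at n = 1:
E = -13.6057 × 6² / 1² = -13.6057 × 36 / 1 = -489.805200000 eV

Li²⁺ (Z = 3) at n = 9:
E = -13.6057 × 3² / 9² = -13.6057 × 9 / 81 = -1.511744444 eV

Since -489.805200000 eV < -1.511744444 eV,
C⁵⁺ at n = 1 is more tightly bound (requires more energy to ionize).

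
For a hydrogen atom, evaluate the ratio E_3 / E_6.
4.00000

Using E_n = -13.6057 Z² / n² eV with Z = 1:

E_3 = -13.6057 / 3² = -13.6057 / 9 = -1.51174444444 eV
E_6 = -13.6057 / 6² = -13.6057 / 36 = -0.37793611111 eV

The ratio is:
E_3/E_6 = (-1.51174444444) / (-0.37793611111)
E_3/E_6 = (-13.6057/9) / (-13.6057/36)
E_3/E_6 = 36/9
E_3/E_6 = 4.00000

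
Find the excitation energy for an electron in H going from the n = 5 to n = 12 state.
0.44974 eV

The energy levels of a hydrogen-like atom are E_n = -13.6057 eV / n².

Energy at n = 5: E_5 = -13.6057 / 5² = -0.54422800 eV
Energy at n = 12: E_12 = -13.6057 / 12² = -0.09448403 eV

The excitation energy is the difference:
ΔE = E_12 - E_5
ΔE = -0.09448403 - (-0.54422800)
ΔE = 0.44974 eV

Since this is positive, energy must be absorbed (photon absorption).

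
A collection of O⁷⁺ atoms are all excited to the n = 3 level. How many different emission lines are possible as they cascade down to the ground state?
3

The electron can occupy levels n = 1, 2, ..., 3 during de-excitation — that is m = 3 - 1 + 1 = 3 distinct levels.

The number of distinct spectral lines equals the number of ways to choose 2 of these m levels (each pair gives one possible emission transition):

Number of lines = m(m-1)/2 = 3×2/2 = 3

These correspond to all possible transitions between the 3 levels:
3 → 2, 3 → 1, 2 → 1

Each transition produces a photon with a unique energy (and thus wavelength). This count does not depend on Z.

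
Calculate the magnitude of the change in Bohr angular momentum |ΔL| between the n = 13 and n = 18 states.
5.27286e-34 J·s (or 5ℏ)

In the Bohr model, L_n = nℏ where ℏ = 1.0545718e-34 J·s.

L_18 = 18ℏ = 1.8982292e-33 J·s
L_13 = 13ℏ = 1.3709433e-33 J·s

ΔL = L_18 - L_13 = (18 - 13)ℏ = 5ℏ
ΔL = 5 × 1.0545718e-34 J·s = 5.27286e-34 J·s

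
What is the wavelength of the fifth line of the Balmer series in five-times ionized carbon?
11.025 nm

The lines of a series are numbered from the longest wavelength (smallest ΔE) outward; the fifth line is the transition from n = n_f + 5 to n_f.
The Balmer series has all transitions ending at n_f = 2.

For C⁵⁺ (Z = 6), the fifth line (ε-line) is the jump from n = 7 to n = 2:
E_7 = -13.6057 × 6² / 7² = -9.99602 eV
E_2 = -13.6057 × 6² / 2² = -122.45130 eV
ΔE = E_7 - E_2 = 112.45528 eV

λ = hc/E = 1239.84 eV·nm / 112.45528 eV
λ = 11.025 nm

This is the ε-line of the Balmer series in C⁵⁺.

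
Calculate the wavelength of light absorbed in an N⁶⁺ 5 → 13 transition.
54.56 nm

First, find the transition energy using E_n = -13.6057 Z² / n² eV:
E_5 = -13.6057 × 7² / 5² = -26.6672 eV
E_13 = -13.6057 × 7² / 13² = -3.9448 eV

Photon energy: |ΔE| = |E_13 - E_5| = 22.7224 eV

Convert to wavelength using E = hc/λ with hc = 1239.84 eV·nm:
λ = hc/E = 1239.84 eV·nm / 22.7224 eV
λ = 54.56 nm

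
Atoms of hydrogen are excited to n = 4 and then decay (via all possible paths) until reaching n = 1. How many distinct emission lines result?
6

The electron can occupy levels n = 1, 2, ..., 4 during de-excitation — that is m = 4 - 1 + 1 = 4 distinct levels.

The number of distinct spectral lines equals the number of ways to choose 2 of these m levels (each pair gives one possible emission transition):

Number of lines = m(m-1)/2 = 4×3/2 = 6

These correspond to all possible transitions between the 4 levels:
4 → 3, 4 → 2, 4 → 1, 3 → 2, 3 → 1, 2 → 1

Each transition produces a photon with a unique energy (and thus wavelength). This count does not depend on Z.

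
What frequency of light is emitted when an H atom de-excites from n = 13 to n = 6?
7.19180e+13 Hz

First, find the transition energy:
E_13 = -13.6057 / 13² = -0.080507101 eV
E_6 = -13.6057 / 6² = -0.377936111 eV
|ΔE| = |E_6 - E_13| = 0.297429010 eV

Convert to Joules: E = 0.297429010 eV × (1.602177 × 10⁻¹⁹ J/eV) = 4.7653392e-20 J

Using E = hf:
f = E/h = 4.7653392e-20 J / (6.62607 × 10⁻³⁴ J·s)
f = 7.19180e+13 Hz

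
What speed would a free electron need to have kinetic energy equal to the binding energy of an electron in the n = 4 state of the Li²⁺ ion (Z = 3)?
1.64e+06 m/s (or 0.547% of c)

The binding energy at n = 4 for Li²⁺ is:
E_4 = -13.6057 × 3²/4² = -7.65321 eV
|E_4| = 7.65321 eV

Convert to Joules:
KE = 7.65321 eV × (1.602177 × 10⁻¹⁹ J/eV) = 1.2262e-18 J

Using KE = ½mv²:
v = √(2·KE/m_e)
v = √(2 × 1.2262e-18 J / 9.10938 × 10⁻³¹ kg)
v = 1.64e+06 m/s

This is approximately 0.547% the speed of light.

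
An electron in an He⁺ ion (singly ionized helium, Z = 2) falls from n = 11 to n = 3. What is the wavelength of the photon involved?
221.51065 nm

First, find the transition energy using E_n = -13.6057 Z² / n² eV:
E_11 = -13.6057 × 2² / 11² = -0.449775207 eV
E_3 = -13.6057 × 2² / 3² = -6.046977778 eV

Photon energy: |ΔE| = |E_3 - E_11| = 5.597202571 eV

Convert to wavelength using E = hc/λ with hc = 1239.84 eV·nm:
λ = hc/E = 1239.84 eV·nm / 5.597202571 eV
λ = 221.51065 nm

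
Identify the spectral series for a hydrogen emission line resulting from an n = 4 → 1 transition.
Lyman series

The spectral series in hydrogen are named based on the final (lower) energy level:
- Lyman series: n_final = 1 (ultraviolet)
- Balmer series: n_final = 2 (visible/near-UV)
- Paschen series: n_final = 3 (infrared)
- Brackett series: n_final = 4 (infrared)
- Pfund series: n_final = 5 (far infrared)

Since this transition ends at n = 1, it belongs to the Lyman series.

For reference, this 4 → 1 line has photon energy
ΔE = 13.6057 eV × (1/1² - 1/4²) = 12.7553438 eV,
corresponding to wavelength λ = hc/ΔE = 1239.84 eV·nm / 12.7553438 eV = 97.20161 nm in the ultraviolet region.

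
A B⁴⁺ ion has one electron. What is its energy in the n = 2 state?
-85.035625 eV

For hydrogen-like ions, the energy levels scale with Z²:
E_n = -13.6057 Z² / n² eV

For B⁴⁺ (Z = 5) at n = 2:
E_2 = -13.6057 × 5² / 2²
E_2 = -13.6057 × 25 / 4
E_2 = -340.1425 / 4
E_2 = -85.035625 eV

The energy is 25 times more negative than hydrogen at the same n due to the stronger nuclear charge.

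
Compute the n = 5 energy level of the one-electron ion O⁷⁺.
-34.83059 eV

For hydrogen-like ions, the energy levels scale with Z²:
E_n = -13.6057 Z² / n² eV

For O⁷⁺ (Z = 8) at n = 5:
E_5 = -13.6057 × 8² / 5²
E_5 = -13.6057 × 64 / 25
E_5 = -870.7648 / 25
E_5 = -34.83059 eV

The energy is 64 times more negative than hydrogen at the same n due to the stronger nuclear charge.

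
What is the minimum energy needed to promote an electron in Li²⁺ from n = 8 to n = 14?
1.28855 eV

The energy levels of a hydrogen-like atom are E_n = -13.6057 Z² eV / n².

Energy at n = 8: E_8 = -13.6057 × 3² / 8² = -1.91330156 eV
Energy at n = 14: E_14 = -13.6057 × 3² / 14² = -0.62475153 eV

The excitation energy is the difference:
ΔE = E_14 - E_8
ΔE = -0.62475153 - (-1.91330156)
ΔE = 1.28855 eV

Since this is positive, energy must be absorbed (photon absorption).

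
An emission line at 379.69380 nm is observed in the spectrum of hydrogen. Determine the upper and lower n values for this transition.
n = 10 → n = 2

First, find the photon energy from the wavelength (hc = 1239.84 eV·nm):
E = hc/λ = 1239.84 eV·nm / 379.69380 nm = 3.2653680 eV

The energy levels of hydrogen satisfy E_n = -13.6057 / n² eV, so an emission n_i → n_f releases
ΔE = 13.6057 × (1/n_f² − 1/n_i²) eV.

Setting ΔE equal to the photon energy:
1/n_f² − 1/n_i² = 3.2653680 / 13.6057 = 0.24000000

Since 1/n_i² must be positive, we need 1/n_f² > 0.24000000, i.e. n_f ≤ 2. For each allowed n_f, solve n_i = (1/n_f² − 0.24000000)^(−1/2) and check whether it is a whole number:
  n_f = 1: 1/n_i² = 1.00000000 − 0.24000000 = 0.76000000 → n_i = 1.147  (not an integer) ✗
  n_f = 2: 1/n_i² = 0.25000000 − 0.24000000 = 0.01000000 → n_i = 10.000  → integer, n_i = 10 ✓

Only n_f = 2 gives an integer upper level, n_i = 10.

The transition is from n = 10 to n = 2 (emission).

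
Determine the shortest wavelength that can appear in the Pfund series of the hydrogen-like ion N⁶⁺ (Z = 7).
46.493119 nm

The series limit corresponds to the transition from n = ∞ to n = 5.
This is the highest energy (shortest wavelength) transition in the Pfund series.

E_∞ = 0 eV
E_5 = -13.6057 × 7² / 5² = -26.66717200 eV

Energy at series limit:
ΔE = E_∞ - E_5 = 0 - (-26.66717200) = 26.66717200 eV
λ = hc/E = 1239.84 eV·nm / 26.66717200 eV = 46.493119 nm

This energy equals the ionization energy from the n = 5 state of N⁶⁺.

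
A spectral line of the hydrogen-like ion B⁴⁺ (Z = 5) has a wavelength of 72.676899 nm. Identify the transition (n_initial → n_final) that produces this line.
n = 9 → n = 4

First, find the photon energy from the wavelength (hc = 1239.84 eV·nm):
E = hc/λ = 1239.84 eV·nm / 72.676899 nm = 17.059616 eV

The energy levels of B⁴⁺ satisfy E_n = -13.6057 × 5² / n² eV, so an emission n_i → n_f releases
ΔE = 13.6057 × 5² × (1/n_f² − 1/n_i²) eV.

Setting ΔE equal to the photon energy:
1/n_f² − 1/n_i² = 17.059616 / (13.6057 × 5²) = 0.050154321

Since 1/n_i² must be positive, we need 1/n_f² > 0.050154321, i.e. n_f ≤ 4. For each allowed n_f, solve n_i = (1/n_f² − 0.050154321)^(−1/2) and check whether it is a whole number:
  n_f = 1: 1/n_i² = 1.000000000 − 0.050154321 = 0.949845679 → n_i = 1.026  (not an integer) ✗
  n_f = 2: 1/n_i² = 0.250000000 − 0.050154321 = 0.199845679 → n_i = 2.237  (not an integer) ✗
  n_f = 3: 1/n_i² = 0.111111111 − 0.050154321 = 0.060956790 → n_i = 4.050  (not an integer) ✗
  n_f = 4: 1/n_i² = 0.062500000 − 0.050154321 = 0.012345679 → n_i = 9.000  → integer, n_i = 9 ✓

Only n_f = 4 gives an integer upper level, n_i = 9.

The transition is from n = 9 to n = 4 (emission).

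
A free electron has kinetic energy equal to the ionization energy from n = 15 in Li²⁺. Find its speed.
4.3754e+05 m/s (or 0.14595% of c)

The binding energy at n = 15 for Li²⁺ is:
E_15 = -13.6057 × 3²/15² = -0.54422800 eV
|E_15| = 0.54422800 eV

Convert to Joules:
KE = 0.54422800 eV × (1.602177 × 10⁻¹⁹ J/eV) = 8.719496e-20 J

Using KE = ½mv²:
v = √(2·KE/m_e)
v = √(2 × 8.719496e-20 J / 9.10938 × 10⁻³¹ kg)
v = 4.3754e+05 m/s

This is approximately 0.14595% the speed of light.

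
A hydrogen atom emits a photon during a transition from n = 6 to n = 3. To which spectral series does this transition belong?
Paschen series

The spectral series in hydrogen are named based on the final (lower) energy level:
- Lyman series: n_final = 1 (ultraviolet)
- Balmer series: n_final = 2 (visible/near-UV)
- Paschen series: n_final = 3 (infrared)
- Brackett series: n_final = 4 (infrared)
- Pfund series: n_final = 5 (far infrared)

Since this transition ends at n = 3, it belongs to the Paschen series.

For reference, this 6 → 3 line has photon energy
ΔE = 13.6057 eV × (1/3² - 1/6²) = 1.13380833 eV,
corresponding to wavelength λ = hc/ΔE = 1239.84 eV·nm / 1.13380833 eV = 1093.518 nm in the infrared region.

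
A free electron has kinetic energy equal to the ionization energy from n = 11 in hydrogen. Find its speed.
1.989e+05 m/s (or 0.066340% of c)

The binding energy at n = 11 for hydrogen is:
E_11 = -13.6057/11² = -0.11244380 eV
|E_11| = 0.11244380 eV

Convert to Joules:
KE = 0.11244380 eV × (1.602177 × 10⁻¹⁹ J/eV) = 1.80155e-20 J

Using KE = ½mv²:
v = √(2·KE/m_e)
v = √(2 × 1.80155e-20 J / 9.10938 × 10⁻³¹ kg)
v = 1.989e+05 m/s

This is approximately 0.066340% the speed of light.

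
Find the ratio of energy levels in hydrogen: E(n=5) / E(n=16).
10.24000

Using E_n = -13.6057 Z² / n² eV with Z = 1:

E_5 = -13.6057 / 5² = -13.6057 / 25 = -0.54422800000 eV
E_16 = -13.6057 / 16² = -13.6057 / 256 = -0.05314726563 eV

The ratio is:
E_5/E_16 = (-0.54422800000) / (-0.05314726563)
E_5/E_16 = (-13.6057/25) / (-13.6057/256)
E_5/E_16 = 256/25
E_5/E_16 = 10.24000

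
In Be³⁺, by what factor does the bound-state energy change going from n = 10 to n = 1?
100.000000

Using E_n = -13.6057 Z² / n² eV with Z = 4:

E_1 = -13.6057 × 4² / 1² = -217.6912 / 1 = -217.691200000000 eV
E_10 = -13.6057 × 4² / 10² = -217.6912 / 100 = -2.176912000000 eV

The ratio is:
E_1/E_10 = (-217.691200000000) / (-2.176912000000)
E_1/E_10 = (-217.6912/1) / (-217.6912/100)
E_1/E_10 = 100/1
E_1/E_10 = 100.000000
(Note: the Z² factors cancel in the ratio.)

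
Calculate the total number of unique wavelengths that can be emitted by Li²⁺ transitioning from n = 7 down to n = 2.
15

The electron can occupy levels n = 2, 3, ..., 7 during de-excitation — that is m = 7 - 2 + 1 = 6 distinct levels.

The number of distinct spectral lines equals the number of ways to choose 2 of these m levels (each pair gives one possible emission transition):

Number of lines = m(m-1)/2 = 6×5/2 = 15

These correspond to all possible transitions between the 6 levels:
7 → 6, 7 → 5, 7 → 4, 7 → 3, 7 → 2, 6 → 5, 6 → 4, 6 → 3...

Each transition produces a photon with a unique energy (and thus wavelength). This count does not depend on Z.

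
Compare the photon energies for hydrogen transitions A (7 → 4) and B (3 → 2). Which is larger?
3 → 2

Calculate the energy for each transition:

Transition 7 → 4:
ΔE₁ = |E_4 - E_7| = |-13.6057/4² - (-13.6057/7²)|
ΔE₁ = |-0.85035625000 - (-0.27766734694)| = 0.57268890 eV

Transition 3 → 2:
ΔE₂ = |E_2 - E_3| = |-13.6057/2² - (-13.6057/3²)|
ΔE₂ = |-3.40142500000 - (-1.51174444444)| = 1.88968056 eV

Since 1.88968056 eV > 0.57268890 eV, the transition 3 → 2 emits the more energetic photon.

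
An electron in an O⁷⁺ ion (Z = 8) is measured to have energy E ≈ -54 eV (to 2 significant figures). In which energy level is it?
n = 4

The exact energy levels follow E_n = -13.6057 Z² / n² eV with Z = 8.

The measured value (-54 eV) is reported to only 2 significant figures, so we must test candidate n values and see which one matches to that precision.

Candidate energies:
  n = 2:  E = -13.6057 × 8² / 2² = -217.691200 eV
  n = 3:  E = -13.6057 × 8² / 3² = -96.751644 eV
  n = 4:  E = -13.6057 × 8² / 4² = -54.422800 eV  ← matches
  n = 5:  E = -13.6057 × 8² / 5² = -34.830592 eV
  n = 6:  E = -13.6057 × 8² / 6² = -24.187911 eV

Checking against the measurement of -54 eV (2 sig figs), only n = 4 agrees:
E_4 = -54.422800 eV, which rounds to -54 eV ✓

Therefore n = 4.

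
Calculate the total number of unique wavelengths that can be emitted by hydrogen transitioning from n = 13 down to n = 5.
36

The electron can occupy levels n = 5, 6, ..., 13 during de-excitation — that is m = 13 - 5 + 1 = 9 distinct levels.

The number of distinct spectral lines equals the number of ways to choose 2 of these m levels (each pair gives one possible emission transition):

Number of lines = m(m-1)/2 = 9×8/2 = 36

These correspond to all possible transitions between the 9 levels:
13 → 12, 13 → 11, 13 → 10, 13 → 9, 13 → 8, 13 → 7, 13 → 6, 13 → 5...

Each transition produces a photon with a unique energy (and thus wavelength). This count does not depend on Z.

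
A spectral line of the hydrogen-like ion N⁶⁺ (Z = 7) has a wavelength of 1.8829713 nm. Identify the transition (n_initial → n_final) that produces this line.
n = 9 → n = 1

First, find the photon energy from the wavelength (hc = 1239.84 eV·nm):
E = hc/λ = 1239.84 eV·nm / 1.8829713 nm = 658.44870 eV

The energy levels of N⁶⁺ satisfy E_n = -13.6057 × 7² / n² eV, so an emission n_i → n_f releases
ΔE = 13.6057 × 7² × (1/n_f² − 1/n_i²) eV.

Setting ΔE equal to the photon energy:
1/n_f² − 1/n_i² = 658.44870 / (13.6057 × 7²) = 0.98765433

Since 1/n_i² must be positive, we need 1/n_f² > 0.98765433, i.e. n_f ≤ 1. For each allowed n_f, solve n_i = (1/n_f² − 0.98765433)^(−1/2) and check whether it is a whole number:
  n_f = 1: 1/n_i² = 1.00000000 − 0.98765433 = 0.01234567 → n_i = 9.000  → integer, n_i = 9 ✓

Only n_f = 1 gives an integer upper level, n_i = 9.

The transition is from n = 9 to n = 1 (emission).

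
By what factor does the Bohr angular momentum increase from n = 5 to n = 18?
3.60

In the Bohr model, L_n = nℏ, so the ratio is purely the ratio of quantum numbers:

L_18/L_5 = 18ℏ / 5ℏ = 18/5 = 3.60

The angular momentum scales linearly with n.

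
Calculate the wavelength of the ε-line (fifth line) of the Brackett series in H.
1816.92 nm

The lines of a series are numbered from the longest wavelength (smallest ΔE) outward; the fifth line is the transition from n = n_f + 5 to n_f.
The Brackett series has all transitions ending at n_f = 4.

For H, the fifth line (ε-line) is the jump from n = 9 to n = 4:
E_9 = -13.6057 / 9² = -0.16797160 eV
E_4 = -13.6057 / 4² = -0.85035625 eV
ΔE = E_9 - E_4 = 0.68238465 eV

λ = hc/E = 1239.84 eV·nm / 0.68238465 eV
λ = 1816.92 nm

This is the ε-line of the Brackett series in H.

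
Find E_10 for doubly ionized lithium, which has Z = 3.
-1.225 eV

For hydrogen-like ions, the energy levels scale with Z²:
E_n = -13.6057 Z² / n² eV

For Li²⁺ (Z = 3) at n = 10:
E_10 = -13.6057 × 3² / 10²
E_10 = -13.6057 × 9 / 100
E_10 = -122.4513 / 100
E_10 = -1.225 eV

The energy is 9 times more negative than hydrogen at the same n due to the stronger nuclear charge.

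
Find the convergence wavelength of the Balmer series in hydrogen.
364.506053 nm

The series limit corresponds to the transition from n = ∞ to n = 2.
This is the highest energy (shortest wavelength) transition in the Balmer series.

E_∞ = 0 eV
E_2 = -13.6057 / 2² = -3.4014250000 eV

Energy at series limit:
ΔE = E_∞ - E_2 = 0 - (-3.4014250000) = 3.4014250000 eV
λ = hc/E = 1239.84 eV·nm / 3.4014250000 eV = 364.506053 nm

This energy equals the ionization energy from the n = 2 state of hydrogen.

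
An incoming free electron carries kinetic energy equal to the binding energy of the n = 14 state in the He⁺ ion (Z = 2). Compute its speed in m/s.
3.125e+05 m/s (or 0.1042% of c)

The binding energy at n = 14 for He⁺ is:
E_14 = -13.6057 × 2²/14² = -0.2776673 eV
|E_14| = 0.2776673 eV

Convert to Joules:
KE = 0.2776673 eV × (1.602177 × 10⁻¹⁹ J/eV) = 4.44872e-20 J

Using KE = ½mv²:
v = √(2·KE/m_e)
v = √(2 × 4.44872e-20 J / 9.10938 × 10⁻³¹ kg)
v = 3.125e+05 m/s

This is approximately 0.1042% the speed of light.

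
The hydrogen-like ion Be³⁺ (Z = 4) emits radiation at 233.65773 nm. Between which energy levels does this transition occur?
n = 8 → n = 5

First, find the photon energy from the wavelength (hc = 1239.84 eV·nm):
E = hc/λ = 1239.84 eV·nm / 233.65773 nm = 5.3062229 eV

The energy levels of Be³⁺ satisfy E_n = -13.6057 × 4² / n² eV, so an emission n_i → n_f releases
ΔE = 13.6057 × 4² × (1/n_f² − 1/n_i²) eV.

Setting ΔE equal to the photon energy:
1/n_f² − 1/n_i² = 5.3062229 / (13.6057 × 4²) = 0.024375000

Since 1/n_i² must be positive, we need 1/n_f² > 0.024375000, i.e. n_f ≤ 6. For each allowed n_f, solve n_i = (1/n_f² − 0.024375000)^(−1/2) and check whether it is a whole number:
  n_f = 1: 1/n_i² = 1.000000000 − 0.024375000 = 0.975625000 → n_i = 1.012  (not an integer) ✗
  n_f = 2: 1/n_i² = 0.250000000 − 0.024375000 = 0.225625000 → n_i = 2.105  (not an integer) ✗
  n_f = 3: 1/n_i² = 0.111111111 − 0.024375000 = 0.086736111 → n_i = 3.395  (not an integer) ✗
  n_f = 4: 1/n_i² = 0.062500000 − 0.024375000 = 0.038125000 → n_i = 5.121  (not an integer) ✗
  n_f = 5: 1/n_i² = 0.040000000 − 0.024375000 = 0.015625000 → n_i = 8.000  → integer, n_i = 8 ✓
  n_f = 6: 1/n_i² = 0.027777778 − 0.024375000 = 0.003402778 → n_i = 17.143  (not an integer) ✗

Only n_f = 5 gives an integer upper level, n_i = 8.

The transition is from n = 8 to n = 5 (emission).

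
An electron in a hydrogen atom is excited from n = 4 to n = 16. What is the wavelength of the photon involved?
1555.23 nm

First, find the transition energy using E_n = -13.6057 / n² eV:
E_4 = -13.6057 / 4² = -0.85035625 eV
E_16 = -13.6057 / 16² = -0.05314727 eV

Photon energy: |ΔE| = |E_16 - E_4| = 0.79720898 eV

Convert to wavelength using E = hc/λ with hc = 1239.84 eV·nm:
λ = hc/E = 1239.84 eV·nm / 0.79720898 eV
λ = 1555.23 nm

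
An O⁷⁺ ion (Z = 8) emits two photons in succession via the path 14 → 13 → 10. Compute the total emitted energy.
4.26497 eV

The energy levels of O⁷⁺ are E_n = -13.6057 × 8² / n² eV.

First transition (14 → 13):
ΔE₁ = |E_13 - E_14|
ΔE₁ = |-5.15245443787 - (-4.44267755102)| = 0.70977689 eV

Second transition (13 → 10):
ΔE₂ = |E_10 - E_13|
ΔE₂ = |-8.70764800000 - (-5.15245443787)| = 3.55519356 eV

Total energy released:
E_total = ΔE₁ + ΔE₂ = 0.70977689 + 3.55519356 = 4.26497 eV

Note: This equals the direct transition 14 → 10: 4.26497 eV ✓
Energy is conserved regardless of the path taken.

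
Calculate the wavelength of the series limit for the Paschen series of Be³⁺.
51.2587 nm

The series limit corresponds to the transition from n = ∞ to n = 3.
This is the highest energy (shortest wavelength) transition in the Paschen series.

E_∞ = 0 eV
E_3 = -13.6057 × 4² / 3² = -24.187911 eV

Energy at series limit:
ΔE = E_∞ - E_3 = 0 - (-24.187911) = 24.187911 eV
λ = hc/E = 1239.84 eV·nm / 24.187911 eV = 51.2587 nm

This energy equals the ionization energy from the n = 3 state of Be³⁺.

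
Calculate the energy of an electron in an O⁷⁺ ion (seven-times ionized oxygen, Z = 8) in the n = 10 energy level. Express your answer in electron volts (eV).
-8.7076 eV

The energy levels of a hydrogen-like atom are given by:
E_n = -13.6057 Z² / n² eV  (with Z = 8 for O⁷⁺)

For n = 10:
E_10 = -13.6057 × 8² / 10²
E_10 = -13.6057 × 64 / 100
E_10 = -8.7076 eV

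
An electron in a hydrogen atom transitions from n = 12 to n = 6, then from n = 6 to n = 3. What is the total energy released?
1.417260 eV

The energy levels of hydrogen are E_n = -13.6057 / n² eV.

First transition (12 → 6):
ΔE₁ = |E_6 - E_12|
ΔE₁ = |-0.377936111111 - (-0.094484027778)| = 0.283452083 eV

Second transition (6 → 3):
ΔE₂ = |E_3 - E_6|
ΔE₂ = |-1.511744444444 - (-0.377936111111)| = 1.133808333 eV

Total energy released:
E_total = ΔE₁ + ΔE₂ = 0.283452083 + 1.133808333 = 1.417260 eV

Note: This equals the direct transition 12 → 3: 1.417260 eV ✓
Energy is conserved regardless of the path taken.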